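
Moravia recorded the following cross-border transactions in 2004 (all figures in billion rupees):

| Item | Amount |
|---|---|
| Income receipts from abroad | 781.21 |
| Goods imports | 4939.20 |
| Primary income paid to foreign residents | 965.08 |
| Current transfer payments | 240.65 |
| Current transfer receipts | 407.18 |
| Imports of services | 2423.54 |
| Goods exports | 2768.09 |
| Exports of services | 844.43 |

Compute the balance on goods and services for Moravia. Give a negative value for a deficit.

Goods balance = 2768.09 - 4939.20 = -2171.11
Services balance = 844.43 - 2423.54 = -1579.11
Trade balance (goods + services) = -2171.11 + (-1579.11) = -3750.22

-3750.22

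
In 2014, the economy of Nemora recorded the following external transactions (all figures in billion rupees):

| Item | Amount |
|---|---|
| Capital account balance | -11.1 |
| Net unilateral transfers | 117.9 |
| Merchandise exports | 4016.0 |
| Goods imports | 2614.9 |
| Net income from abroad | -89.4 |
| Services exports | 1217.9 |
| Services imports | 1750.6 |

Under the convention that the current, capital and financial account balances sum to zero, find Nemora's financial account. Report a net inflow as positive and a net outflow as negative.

Goods balance = 4016.0 - 2614.9 = 1401.1
Services balance = 1217.9 - 1750.6 = -532.7
Trade balance (goods + services) = 1401.1 + (-532.7) = 868.4
Net primary income = -89.4
Net secondary income = 117.9
Current account = 868.4 + (-89.4) + 117.9 = 896.9
Financial account = -(896.9 + (-11.1)) = -885.8

-885.8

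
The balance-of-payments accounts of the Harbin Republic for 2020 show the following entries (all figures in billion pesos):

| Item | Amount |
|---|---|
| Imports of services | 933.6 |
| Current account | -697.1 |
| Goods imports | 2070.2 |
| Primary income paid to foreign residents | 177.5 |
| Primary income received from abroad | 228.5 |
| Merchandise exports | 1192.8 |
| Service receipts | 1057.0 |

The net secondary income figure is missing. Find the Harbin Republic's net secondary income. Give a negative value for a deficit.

Current account = goods balance + services balance + net primary income + net secondary income
Sum of the known components = -703.0
Net secondary income = CA - (known components) = -697.1 - (-703.0) = 5.9

5.9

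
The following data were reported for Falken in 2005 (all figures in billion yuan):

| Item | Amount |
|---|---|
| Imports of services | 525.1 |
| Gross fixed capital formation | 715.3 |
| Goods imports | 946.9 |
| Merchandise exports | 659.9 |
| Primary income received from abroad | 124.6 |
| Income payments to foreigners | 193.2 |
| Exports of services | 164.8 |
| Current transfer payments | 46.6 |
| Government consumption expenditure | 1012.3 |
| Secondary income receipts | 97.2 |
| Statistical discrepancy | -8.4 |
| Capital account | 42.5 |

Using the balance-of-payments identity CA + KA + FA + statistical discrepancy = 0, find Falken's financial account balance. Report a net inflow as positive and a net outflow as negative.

631.2

Goods balance = 659.9 - 946.9 = -287.0
Services balance = 164.8 - 525.1 = -360.3
Trade balance (goods + services) = -287.0 + (-360.3) = -647.3
Net primary income = 124.6 - 193.2 = -68.6
Net secondary income = 97.2 - 46.6 = 50.6
Current account = -647.3 + (-68.6) + 50.6 = -665.3
Financial account = -(-665.3 + 42.5 + (-8.4)) = 631.2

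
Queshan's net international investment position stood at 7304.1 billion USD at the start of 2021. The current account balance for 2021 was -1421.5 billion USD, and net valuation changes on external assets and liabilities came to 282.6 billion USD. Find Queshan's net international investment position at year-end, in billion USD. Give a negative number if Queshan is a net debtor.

6165.2

Change in NIIP = current account + net valuation change = -1421.5 + 282.6 = -1138.9
End-of-year NIIP = 7304.1 + (-1138.9) = 6165.2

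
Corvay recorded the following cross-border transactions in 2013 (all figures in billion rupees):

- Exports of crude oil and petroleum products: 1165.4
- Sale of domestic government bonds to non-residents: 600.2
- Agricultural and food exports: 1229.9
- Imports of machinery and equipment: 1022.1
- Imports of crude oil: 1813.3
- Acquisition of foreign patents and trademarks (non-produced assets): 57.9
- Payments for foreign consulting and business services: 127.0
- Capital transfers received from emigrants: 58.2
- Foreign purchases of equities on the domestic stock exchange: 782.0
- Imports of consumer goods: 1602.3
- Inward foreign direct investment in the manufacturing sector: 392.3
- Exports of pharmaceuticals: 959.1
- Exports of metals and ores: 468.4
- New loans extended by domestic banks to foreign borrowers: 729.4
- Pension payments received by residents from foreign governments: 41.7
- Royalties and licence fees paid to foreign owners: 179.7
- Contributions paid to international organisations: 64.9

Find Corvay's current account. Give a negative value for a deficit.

-944.8

Goods: 468.4 + 959.1 - 1602.3 + 1229.9 - 1813.3 + 1165.4 - 1022.1 = -614.9
Services: -179.7 - 127.0 = -306.7
Secondary income: 41.7 - 64.9 = -23.2
Current account = (-614.9) + (-306.7) + (-23.2) = -944.8
(Excluded from the current account — financial account: sale of domestic government bonds to non-residents 600.2, foreign purchases of equities on the domestic stock exchange 782.0, inward foreign direct investment in the manufacturing sector 392.3, new loans extended by domestic banks to foreign borrowers 729.4; capital account: acquisition of foreign patents and trademarks (non-produced assets) 57.9, capital transfers received from emigrants 58.2.)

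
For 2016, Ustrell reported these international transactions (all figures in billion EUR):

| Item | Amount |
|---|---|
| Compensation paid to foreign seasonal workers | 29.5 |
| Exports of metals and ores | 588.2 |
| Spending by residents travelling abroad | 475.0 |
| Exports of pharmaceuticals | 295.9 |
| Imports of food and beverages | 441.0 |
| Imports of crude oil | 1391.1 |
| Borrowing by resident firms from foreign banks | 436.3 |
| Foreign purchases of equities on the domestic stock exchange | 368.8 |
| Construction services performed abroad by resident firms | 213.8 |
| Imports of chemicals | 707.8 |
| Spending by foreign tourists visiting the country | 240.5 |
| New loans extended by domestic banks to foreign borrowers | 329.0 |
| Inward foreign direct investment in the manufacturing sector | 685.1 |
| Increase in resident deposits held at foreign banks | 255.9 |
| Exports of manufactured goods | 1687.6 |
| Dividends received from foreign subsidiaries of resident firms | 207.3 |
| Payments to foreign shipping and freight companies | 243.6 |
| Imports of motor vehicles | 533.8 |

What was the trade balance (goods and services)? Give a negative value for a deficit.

-766.3

Goods: -707.8 + 295.9 - 1391.1 + 588.2 + 1687.6 - 533.8 - 441.0 = -502.0
Services: -243.6 - 475.0 + 213.8 + 240.5 = -264.3
Trade balance = -502.0 + (-264.3) = -766.3
(Excluded from the trade balance — primary income: compensation paid to foreign seasonal workers 29.5, dividends received from foreign subsidiaries of resident firms 207.3; financial account: borrowing by resident firms from foreign banks 436.3, foreign purchases of equities on the domestic stock exchange 368.8, new loans extended by domestic banks to foreign borrowers 329.0, inward foreign direct investment in the manufacturing sector 685.1, increase in resident deposits held at foreign banks 255.9.)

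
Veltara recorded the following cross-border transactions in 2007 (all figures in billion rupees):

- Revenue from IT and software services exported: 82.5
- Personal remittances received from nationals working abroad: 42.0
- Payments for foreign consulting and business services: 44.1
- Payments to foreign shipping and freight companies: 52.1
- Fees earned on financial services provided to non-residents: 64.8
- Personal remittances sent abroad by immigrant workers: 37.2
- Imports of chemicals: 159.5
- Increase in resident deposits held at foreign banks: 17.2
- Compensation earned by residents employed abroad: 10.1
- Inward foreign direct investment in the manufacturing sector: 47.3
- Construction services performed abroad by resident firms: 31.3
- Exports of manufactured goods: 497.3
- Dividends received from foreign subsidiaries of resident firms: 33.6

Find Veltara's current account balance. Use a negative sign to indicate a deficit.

Goods: 497.3 - 159.5 = 337.8
Services: 31.3 + 64.8 - 44.1 + 82.5 - 52.1 = 82.4
Primary income: 33.6 + 10.1 = 43.7
Secondary income: -37.2 + 42.0 = 4.8
Current account = 337.8 + 82.4 + 43.7 + 4.8 = 468.7
(Excluded from the current account — financial account: increase in resident deposits held at foreign banks 17.2, inward foreign direct investment in the manufacturing sector 47.3.)

468.7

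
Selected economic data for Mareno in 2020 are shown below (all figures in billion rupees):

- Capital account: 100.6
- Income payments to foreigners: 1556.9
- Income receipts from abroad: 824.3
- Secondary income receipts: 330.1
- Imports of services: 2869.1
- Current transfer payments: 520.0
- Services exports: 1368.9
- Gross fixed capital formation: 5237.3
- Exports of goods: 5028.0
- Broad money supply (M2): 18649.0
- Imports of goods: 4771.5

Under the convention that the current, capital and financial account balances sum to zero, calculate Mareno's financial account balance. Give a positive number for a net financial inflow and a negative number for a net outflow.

2065.6

Goods balance = 5028.0 - 4771.5 = 256.5
Services balance = 1368.9 - 2869.1 = -1500.2
Trade balance (goods + services) = 256.5 + (-1500.2) = -1243.7
Net primary income = 824.3 - 1556.9 = -732.6
Net secondary income = 330.1 - 520.0 = -189.9
Current account = -1243.7 + (-732.6) + (-189.9) = -2166.2
Financial account = -(-2166.2 + 100.6) = 2065.6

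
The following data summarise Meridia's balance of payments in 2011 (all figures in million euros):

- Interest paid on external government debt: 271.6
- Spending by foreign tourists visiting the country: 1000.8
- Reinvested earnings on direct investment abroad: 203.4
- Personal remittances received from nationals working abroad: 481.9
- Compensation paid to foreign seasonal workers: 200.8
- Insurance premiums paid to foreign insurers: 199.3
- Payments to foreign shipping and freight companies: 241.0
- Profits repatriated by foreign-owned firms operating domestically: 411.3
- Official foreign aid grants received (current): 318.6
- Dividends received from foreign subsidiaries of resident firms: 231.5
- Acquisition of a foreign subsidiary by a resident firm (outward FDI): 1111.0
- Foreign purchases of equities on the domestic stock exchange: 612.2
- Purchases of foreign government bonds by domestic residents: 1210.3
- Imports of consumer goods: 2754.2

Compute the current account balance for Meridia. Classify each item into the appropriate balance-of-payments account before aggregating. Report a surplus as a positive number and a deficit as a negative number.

-1842.0

Goods: -2754.2
Services: -199.3 - 241.0 + 1000.8 = 560.5
Primary income: 231.5 - 200.8 - 271.6 + 203.4 - 411.3 = -448.8
Secondary income: 318.6 + 481.9 = 800.5
Current account = (-2754.2) + 560.5 + (-448.8) + 800.5 = -1842.0
(Excluded from the current account — financial account: acquisition of a foreign subsidiary by a resident firm (outward FDI) 1111.0, foreign purchases of equities on the domestic stock exchange 612.2, purchases of foreign government bonds by domestic residents 1210.3.)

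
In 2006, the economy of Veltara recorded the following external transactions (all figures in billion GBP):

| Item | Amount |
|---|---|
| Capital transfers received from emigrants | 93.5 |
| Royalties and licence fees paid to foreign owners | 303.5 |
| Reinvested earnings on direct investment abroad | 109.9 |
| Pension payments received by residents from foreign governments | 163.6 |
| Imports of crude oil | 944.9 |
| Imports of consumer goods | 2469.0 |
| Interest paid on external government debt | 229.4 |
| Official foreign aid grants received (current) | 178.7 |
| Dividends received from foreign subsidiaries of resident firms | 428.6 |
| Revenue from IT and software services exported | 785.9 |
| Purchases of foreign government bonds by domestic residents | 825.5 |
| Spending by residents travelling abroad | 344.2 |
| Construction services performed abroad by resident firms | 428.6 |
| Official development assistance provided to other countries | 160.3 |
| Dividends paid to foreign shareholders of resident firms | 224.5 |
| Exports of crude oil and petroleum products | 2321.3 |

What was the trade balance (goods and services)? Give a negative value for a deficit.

-525.8

Goods: -2469.0 + 2321.3 - 944.9 = -1092.6
Services: 428.6 - 303.5 - 344.2 + 785.9 = 566.8
Trade balance = -1092.6 + 566.8 = -525.8
(Excluded from the trade balance — capital account: capital transfers received from emigrants 93.5; primary income: reinvested earnings on direct investment abroad 109.9, interest paid on external government debt 229.4, dividends received from foreign subsidiaries of resident firms 428.6, dividends paid to foreign shareholders of resident firms 224.5; secondary income: pension payments received by residents from foreign governments 163.6, official foreign aid grants received (current) 178.7, official development assistance provided to other countries 160.3; financial account: purchases of foreign government bonds by domestic residents 825.5.)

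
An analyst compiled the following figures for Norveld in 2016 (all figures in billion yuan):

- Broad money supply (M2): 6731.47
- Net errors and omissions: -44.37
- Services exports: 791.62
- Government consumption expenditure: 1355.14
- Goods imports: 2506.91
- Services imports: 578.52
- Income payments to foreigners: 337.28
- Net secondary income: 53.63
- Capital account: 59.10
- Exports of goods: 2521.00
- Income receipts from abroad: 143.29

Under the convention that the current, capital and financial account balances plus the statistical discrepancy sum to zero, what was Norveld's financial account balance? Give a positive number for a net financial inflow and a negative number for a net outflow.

Goods balance = 2521.00 - 2506.91 = 14.09
Services balance = 791.62 - 578.52 = 213.10
Trade balance (goods + services) = 14.09 + 213.10 = 227.19
Net primary income = 143.29 - 337.28 = -193.99
Net secondary income = 53.63
Current account = 227.19 + (-193.99) + 53.63 = 86.83
Financial account = -(86.83 + 59.10 + (-44.37)) = -101.56

-101.56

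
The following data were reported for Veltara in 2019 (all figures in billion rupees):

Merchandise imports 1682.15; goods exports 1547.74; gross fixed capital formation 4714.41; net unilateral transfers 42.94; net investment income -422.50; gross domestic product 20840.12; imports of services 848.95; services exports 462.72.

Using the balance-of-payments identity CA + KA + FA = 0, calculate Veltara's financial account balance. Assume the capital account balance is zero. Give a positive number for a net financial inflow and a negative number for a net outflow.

Goods balance = 1547.74 - 1682.15 = -134.41
Services balance = 462.72 - 848.95 = -386.23
Trade balance (goods + services) = -134.41 + (-386.23) = -520.64
Net primary income = -422.50
Net secondary income = 42.94
Current account = -520.64 + (-422.50) + 42.94 = -900.20
Financial account = -(-900.20) = 900.20

900.20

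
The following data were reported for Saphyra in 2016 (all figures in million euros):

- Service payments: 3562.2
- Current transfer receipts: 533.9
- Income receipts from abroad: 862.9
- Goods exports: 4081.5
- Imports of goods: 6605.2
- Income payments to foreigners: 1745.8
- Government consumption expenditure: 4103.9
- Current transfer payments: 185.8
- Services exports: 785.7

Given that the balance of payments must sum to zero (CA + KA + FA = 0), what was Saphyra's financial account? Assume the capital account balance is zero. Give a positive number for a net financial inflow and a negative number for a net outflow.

Goods balance = 4081.5 - 6605.2 = -2523.7
Services balance = 785.7 - 3562.2 = -2776.5
Trade balance (goods + services) = -2523.7 + (-2776.5) = -5300.2
Net primary income = 862.9 - 1745.8 = -882.9
Net secondary income = 533.9 - 185.8 = 348.1
Current account = -5300.2 + (-882.9) + 348.1 = -5835.0
Financial account = -(-5835.0) = 5835.0

5835.0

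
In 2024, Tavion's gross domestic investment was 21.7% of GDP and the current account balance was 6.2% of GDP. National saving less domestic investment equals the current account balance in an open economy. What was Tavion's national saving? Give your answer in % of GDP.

27.9

S = I + CA = 21.7 + 6.2 = 27.9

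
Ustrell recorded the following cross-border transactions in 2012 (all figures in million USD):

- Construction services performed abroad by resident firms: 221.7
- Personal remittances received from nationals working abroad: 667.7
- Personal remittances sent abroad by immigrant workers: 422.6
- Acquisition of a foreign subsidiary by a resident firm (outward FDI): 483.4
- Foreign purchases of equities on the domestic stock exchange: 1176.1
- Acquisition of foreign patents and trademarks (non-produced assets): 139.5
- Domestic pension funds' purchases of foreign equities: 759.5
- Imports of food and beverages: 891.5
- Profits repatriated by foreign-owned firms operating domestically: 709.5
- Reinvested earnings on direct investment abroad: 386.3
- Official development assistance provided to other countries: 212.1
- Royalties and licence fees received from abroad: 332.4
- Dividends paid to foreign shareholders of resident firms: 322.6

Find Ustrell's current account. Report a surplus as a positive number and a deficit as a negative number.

-950.2

Goods: -891.5
Services: 332.4 + 221.7 = 554.1
Primary income: 386.3 - 709.5 - 322.6 = -645.8
Secondary income: 667.7 - 212.1 - 422.6 = 33.0
Current account = (-891.5) + 554.1 + (-645.8) + 33.0 = -950.2
(Excluded from the current account — financial account: acquisition of a foreign subsidiary by a resident firm (outward FDI) 483.4, foreign purchases of equities on the domestic stock exchange 1176.1, domestic pension funds' purchases of foreign equities 759.5; capital account: acquisition of foreign patents and trademarks (non-produced assets) 139.5.)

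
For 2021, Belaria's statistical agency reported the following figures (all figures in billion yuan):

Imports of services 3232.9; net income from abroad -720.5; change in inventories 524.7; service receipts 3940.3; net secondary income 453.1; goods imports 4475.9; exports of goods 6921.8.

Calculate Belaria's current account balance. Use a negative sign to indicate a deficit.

Goods balance = 6921.8 - 4475.9 = 2445.9
Services balance = 3940.3 - 3232.9 = 707.4
Trade balance (goods + services) = 2445.9 + 707.4 = 3153.3
Net primary income = -720.5
Net secondary income = 453.1
Current account = 3153.3 + (-720.5) + 453.1 = 2885.9

2885.9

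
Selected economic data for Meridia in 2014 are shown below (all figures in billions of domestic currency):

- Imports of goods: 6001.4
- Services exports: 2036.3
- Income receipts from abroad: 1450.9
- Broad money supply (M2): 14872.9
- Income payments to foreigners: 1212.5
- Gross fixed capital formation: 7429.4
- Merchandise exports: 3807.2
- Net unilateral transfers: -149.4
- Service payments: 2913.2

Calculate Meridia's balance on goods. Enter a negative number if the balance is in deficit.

-2194.2

Goods balance = 3807.2 - 6001.4 = -2194.2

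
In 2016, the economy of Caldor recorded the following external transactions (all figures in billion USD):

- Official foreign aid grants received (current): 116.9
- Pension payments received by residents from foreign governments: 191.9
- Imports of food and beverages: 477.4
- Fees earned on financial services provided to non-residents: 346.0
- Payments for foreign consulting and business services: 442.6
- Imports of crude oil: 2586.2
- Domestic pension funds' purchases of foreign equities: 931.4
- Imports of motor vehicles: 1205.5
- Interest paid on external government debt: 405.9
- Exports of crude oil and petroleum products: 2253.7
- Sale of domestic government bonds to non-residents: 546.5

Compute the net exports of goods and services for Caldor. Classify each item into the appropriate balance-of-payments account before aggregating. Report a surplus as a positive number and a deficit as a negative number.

-2112.0

Goods: -477.4 + 2253.7 - 1205.5 - 2586.2 = -2015.4
Services: -442.6 + 346.0 = -96.6
Trade balance = -2015.4 + (-96.6) = -2112.0
(Excluded from the trade balance — secondary income: official foreign aid grants received (current) 116.9, pension payments received by residents from foreign governments 191.9; financial account: domestic pension funds' purchases of foreign equities 931.4, sale of domestic government bonds to non-residents 546.5; primary income: interest paid on external government debt 405.9.)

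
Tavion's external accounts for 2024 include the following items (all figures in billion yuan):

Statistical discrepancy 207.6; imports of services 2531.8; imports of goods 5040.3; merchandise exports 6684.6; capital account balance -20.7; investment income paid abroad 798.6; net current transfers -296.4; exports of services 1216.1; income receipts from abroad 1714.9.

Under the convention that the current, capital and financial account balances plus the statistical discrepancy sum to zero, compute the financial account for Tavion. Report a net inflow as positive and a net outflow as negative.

-1135.4

Goods balance = 6684.6 - 5040.3 = 1644.3
Services balance = 1216.1 - 2531.8 = -1315.7
Trade balance (goods + services) = 1644.3 + (-1315.7) = 328.6
Net primary income = 1714.9 - 798.6 = 916.3
Net secondary income = -296.4
Current account = 328.6 + 916.3 + (-296.4) = 948.5
Financial account = -(948.5 + (-20.7) + 207.6) = -1135.4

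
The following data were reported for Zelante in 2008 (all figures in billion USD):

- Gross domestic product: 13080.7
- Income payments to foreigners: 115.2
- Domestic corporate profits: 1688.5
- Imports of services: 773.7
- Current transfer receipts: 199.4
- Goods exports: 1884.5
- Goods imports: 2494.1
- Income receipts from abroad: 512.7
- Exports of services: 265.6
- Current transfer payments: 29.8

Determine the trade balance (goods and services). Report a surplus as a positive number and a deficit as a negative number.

-1117.7

Goods balance = 1884.5 - 2494.1 = -609.6
Services balance = 265.6 - 773.7 = -508.1
Trade balance (goods + services) = -609.6 + (-508.1) = -1117.7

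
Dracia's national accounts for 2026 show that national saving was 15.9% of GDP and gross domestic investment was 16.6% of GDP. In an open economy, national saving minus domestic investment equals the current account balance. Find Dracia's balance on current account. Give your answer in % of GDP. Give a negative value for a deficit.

S - I = CA (net lending to the rest of the world).
CA = S - I = 15.9 - 16.6 = -0.7

-0.7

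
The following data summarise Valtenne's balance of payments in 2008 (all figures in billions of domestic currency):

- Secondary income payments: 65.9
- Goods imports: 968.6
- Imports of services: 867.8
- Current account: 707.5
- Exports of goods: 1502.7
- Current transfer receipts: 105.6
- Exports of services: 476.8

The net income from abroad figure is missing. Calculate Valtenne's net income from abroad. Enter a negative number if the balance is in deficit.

Current account = goods balance + services balance + net primary income + net secondary income
Sum of the known components = 182.8
Net income from abroad = CA - (known components) = 707.5 - 182.8 = 524.7

524.7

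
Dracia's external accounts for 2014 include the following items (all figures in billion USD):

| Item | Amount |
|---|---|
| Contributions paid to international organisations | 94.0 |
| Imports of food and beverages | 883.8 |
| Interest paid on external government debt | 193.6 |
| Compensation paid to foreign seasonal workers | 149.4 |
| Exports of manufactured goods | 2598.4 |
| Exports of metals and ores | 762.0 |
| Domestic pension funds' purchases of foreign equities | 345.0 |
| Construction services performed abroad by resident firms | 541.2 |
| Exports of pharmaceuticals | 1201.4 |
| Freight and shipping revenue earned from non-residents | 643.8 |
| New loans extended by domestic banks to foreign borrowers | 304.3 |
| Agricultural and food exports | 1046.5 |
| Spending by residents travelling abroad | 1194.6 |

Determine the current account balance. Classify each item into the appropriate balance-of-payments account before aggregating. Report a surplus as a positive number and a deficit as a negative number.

4277.9

Goods: 762.0 - 883.8 + 1046.5 + 1201.4 + 2598.4 = 4724.5
Services: 643.8 - 1194.6 + 541.2 = -9.6
Primary income: -193.6 - 149.4 = -343.0
Secondary income: -94.0
Current account = 4724.5 + (-9.6) + (-343.0) + (-94.0) = 4277.9
(Excluded from the current account — financial account: domestic pension funds' purchases of foreign equities 345.0, new loans extended by domestic banks to foreign borrowers 304.3.)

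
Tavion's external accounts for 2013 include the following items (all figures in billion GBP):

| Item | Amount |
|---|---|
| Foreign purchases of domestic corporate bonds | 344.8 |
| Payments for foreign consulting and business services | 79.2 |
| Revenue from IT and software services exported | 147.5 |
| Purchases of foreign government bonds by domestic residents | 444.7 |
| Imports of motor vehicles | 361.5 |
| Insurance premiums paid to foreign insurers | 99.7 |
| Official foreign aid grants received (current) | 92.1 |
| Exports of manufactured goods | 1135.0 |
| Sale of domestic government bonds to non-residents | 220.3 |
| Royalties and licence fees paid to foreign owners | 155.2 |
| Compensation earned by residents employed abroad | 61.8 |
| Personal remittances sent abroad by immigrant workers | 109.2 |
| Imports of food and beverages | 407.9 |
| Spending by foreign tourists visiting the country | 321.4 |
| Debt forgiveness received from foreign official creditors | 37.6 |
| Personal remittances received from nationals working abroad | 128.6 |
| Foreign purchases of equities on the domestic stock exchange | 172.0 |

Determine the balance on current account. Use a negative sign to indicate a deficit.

673.7

Goods: -407.9 + 1135.0 - 361.5 = 365.6
Services: 147.5 - 155.2 + 321.4 - 79.2 - 99.7 = 134.8
Primary income: 61.8
Secondary income: -109.2 + 128.6 + 92.1 = 111.5
Current account = 365.6 + 134.8 + 61.8 + 111.5 = 673.7
(Excluded from the current account — financial account: foreign purchases of domestic corporate bonds 344.8, purchases of foreign government bonds by domestic residents 444.7, sale of domestic government bonds to non-residents 220.3, foreign purchases of equities on the domestic stock exchange 172.0; capital account: debt forgiveness received from foreign official creditors 37.6.)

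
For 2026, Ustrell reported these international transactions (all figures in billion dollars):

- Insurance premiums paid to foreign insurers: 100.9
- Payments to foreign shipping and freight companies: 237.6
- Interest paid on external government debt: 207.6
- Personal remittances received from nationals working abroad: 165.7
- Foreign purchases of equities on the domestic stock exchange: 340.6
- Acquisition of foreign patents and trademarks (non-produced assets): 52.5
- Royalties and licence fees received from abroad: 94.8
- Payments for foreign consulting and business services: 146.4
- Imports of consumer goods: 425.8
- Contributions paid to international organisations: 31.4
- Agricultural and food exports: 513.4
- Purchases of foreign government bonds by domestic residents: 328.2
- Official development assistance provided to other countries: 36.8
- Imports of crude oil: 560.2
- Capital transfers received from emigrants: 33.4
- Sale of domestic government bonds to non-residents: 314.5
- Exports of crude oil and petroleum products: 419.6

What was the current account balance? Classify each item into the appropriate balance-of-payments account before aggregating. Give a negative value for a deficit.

-553.2

Goods: 513.4 - 425.8 - 560.2 + 419.6 = -53.0
Services: 94.8 - 237.6 - 146.4 - 100.9 = -390.1
Primary income: -207.6
Secondary income: 165.7 - 31.4 - 36.8 = 97.5
Current account = (-53.0) + (-390.1) + (-207.6) + 97.5 = -553.2
(Excluded from the current account — financial account: foreign purchases of equities on the domestic stock exchange 340.6, purchases of foreign government bonds by domestic residents 328.2, sale of domestic government bonds to non-residents 314.5; capital account: acquisition of foreign patents and trademarks (non-produced assets) 52.5, capital transfers received from emigrants 33.4.)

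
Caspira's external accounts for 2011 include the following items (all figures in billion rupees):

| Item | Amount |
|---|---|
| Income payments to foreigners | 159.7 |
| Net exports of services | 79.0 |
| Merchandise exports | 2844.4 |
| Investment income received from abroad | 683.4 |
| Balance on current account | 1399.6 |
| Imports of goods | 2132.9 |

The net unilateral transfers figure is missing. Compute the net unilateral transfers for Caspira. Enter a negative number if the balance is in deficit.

85.4

Current account = goods balance + services balance + net primary income + net secondary income
Sum of the known components = 1314.2
Net unilateral transfers = CA - (known components) = 1399.6 - 1314.2 = 85.4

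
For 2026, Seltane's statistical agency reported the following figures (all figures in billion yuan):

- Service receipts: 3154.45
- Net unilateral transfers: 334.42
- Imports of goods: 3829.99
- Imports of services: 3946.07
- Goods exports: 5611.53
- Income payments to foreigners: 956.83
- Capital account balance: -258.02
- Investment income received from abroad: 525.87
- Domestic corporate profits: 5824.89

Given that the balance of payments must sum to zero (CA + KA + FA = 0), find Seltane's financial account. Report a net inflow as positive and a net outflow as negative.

-635.36

Goods balance = 5611.53 - 3829.99 = 1781.54
Services balance = 3154.45 - 3946.07 = -791.62
Trade balance (goods + services) = 1781.54 + (-791.62) = 989.92
Net primary income = 525.87 - 956.83 = -430.96
Net secondary income = 334.42
Current account = 989.92 + (-430.96) + 334.42 = 893.38
Financial account = -(893.38 + (-258.02)) = -635.36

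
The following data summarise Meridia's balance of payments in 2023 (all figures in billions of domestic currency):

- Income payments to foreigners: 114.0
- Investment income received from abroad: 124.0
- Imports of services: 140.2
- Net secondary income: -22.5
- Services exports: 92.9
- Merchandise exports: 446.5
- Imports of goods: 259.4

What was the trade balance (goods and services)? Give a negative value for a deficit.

Goods balance = 446.5 - 259.4 = 187.1
Services balance = 92.9 - 140.2 = -47.3
Trade balance (goods + services) = 187.1 + (-47.3) = 139.8

139.8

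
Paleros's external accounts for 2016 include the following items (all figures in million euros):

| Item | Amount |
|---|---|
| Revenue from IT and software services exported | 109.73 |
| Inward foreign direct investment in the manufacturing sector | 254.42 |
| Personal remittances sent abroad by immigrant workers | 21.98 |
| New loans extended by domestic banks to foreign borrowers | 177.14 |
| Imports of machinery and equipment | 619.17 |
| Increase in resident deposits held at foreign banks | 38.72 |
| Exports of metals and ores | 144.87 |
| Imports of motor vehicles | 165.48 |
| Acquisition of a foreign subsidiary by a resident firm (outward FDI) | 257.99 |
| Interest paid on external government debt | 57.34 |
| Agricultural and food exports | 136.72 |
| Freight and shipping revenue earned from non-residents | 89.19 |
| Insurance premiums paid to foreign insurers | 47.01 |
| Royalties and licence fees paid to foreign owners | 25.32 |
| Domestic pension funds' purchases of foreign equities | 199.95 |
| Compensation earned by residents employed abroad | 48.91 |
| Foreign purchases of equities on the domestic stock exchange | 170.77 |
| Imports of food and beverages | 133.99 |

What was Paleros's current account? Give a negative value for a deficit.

Goods: -165.48 + 144.87 - 133.99 + 136.72 - 619.17 = -637.05
Services: 109.73 + 89.19 - 47.01 - 25.32 = 126.59
Primary income: -57.34 + 48.91 = -8.43
Secondary income: -21.98
Current account = (-637.05) + 126.59 + (-8.43) + (-21.98) = -540.87
(Excluded from the current account — financial account: inward foreign direct investment in the manufacturing sector 254.42, new loans extended by domestic banks to foreign borrowers 177.14, increase in resident deposits held at foreign banks 38.72, acquisition of a foreign subsidiary by a resident firm (outward FDI) 257.99, domestic pension funds' purchases of foreign equities 199.95, foreign purchases of equities on the domestic stock exchange 170.77.)

-540.87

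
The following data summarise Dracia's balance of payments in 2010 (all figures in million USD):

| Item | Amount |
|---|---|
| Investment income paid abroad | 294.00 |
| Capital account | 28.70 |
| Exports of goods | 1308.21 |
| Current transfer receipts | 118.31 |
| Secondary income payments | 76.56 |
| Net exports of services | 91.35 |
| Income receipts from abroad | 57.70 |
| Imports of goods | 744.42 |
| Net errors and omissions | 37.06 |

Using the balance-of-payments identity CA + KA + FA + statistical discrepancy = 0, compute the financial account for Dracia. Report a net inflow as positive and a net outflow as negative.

Goods balance = 1308.21 - 744.42 = 563.79
Services balance = 91.35
Trade balance (goods + services) = 563.79 + 91.35 = 655.14
Net primary income = 57.70 - 294.00 = -236.30
Net secondary income = 118.31 - 76.56 = 41.75
Current account = 655.14 + (-236.30) + 41.75 = 460.59
Financial account = -(460.59 + 28.70 + 37.06) = -526.35

-526.35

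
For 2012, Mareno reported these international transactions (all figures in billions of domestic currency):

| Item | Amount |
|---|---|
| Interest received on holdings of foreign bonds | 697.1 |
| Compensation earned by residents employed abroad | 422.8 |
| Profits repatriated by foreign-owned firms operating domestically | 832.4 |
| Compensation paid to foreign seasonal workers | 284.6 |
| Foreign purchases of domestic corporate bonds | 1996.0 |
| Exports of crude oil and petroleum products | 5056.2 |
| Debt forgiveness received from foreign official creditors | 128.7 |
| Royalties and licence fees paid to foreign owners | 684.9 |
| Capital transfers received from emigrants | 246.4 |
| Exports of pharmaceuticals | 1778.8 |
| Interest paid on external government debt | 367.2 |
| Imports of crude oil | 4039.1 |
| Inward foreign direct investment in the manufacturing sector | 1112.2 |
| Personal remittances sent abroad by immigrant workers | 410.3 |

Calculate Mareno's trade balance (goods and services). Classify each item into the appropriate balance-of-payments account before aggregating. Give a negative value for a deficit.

Goods: 1778.8 - 4039.1 + 5056.2 = 2795.9
Services: -684.9
Trade balance = 2795.9 + (-684.9) = 2111.0
(Excluded from the trade balance — primary income: interest received on holdings of foreign bonds 697.1, compensation earned by residents employed abroad 422.8, profits repatriated by foreign-owned firms operating domestically 832.4, compensation paid to foreign seasonal workers 284.6, interest paid on external government debt 367.2; financial account: foreign purchases of domestic corporate bonds 1996.0, inward foreign direct investment in the manufacturing sector 1112.2; capital account: debt forgiveness received from foreign official creditors 128.7, capital transfers received from emigrants 246.4; secondary income: personal remittances sent abroad by immigrant workers 410.3.)

2111.0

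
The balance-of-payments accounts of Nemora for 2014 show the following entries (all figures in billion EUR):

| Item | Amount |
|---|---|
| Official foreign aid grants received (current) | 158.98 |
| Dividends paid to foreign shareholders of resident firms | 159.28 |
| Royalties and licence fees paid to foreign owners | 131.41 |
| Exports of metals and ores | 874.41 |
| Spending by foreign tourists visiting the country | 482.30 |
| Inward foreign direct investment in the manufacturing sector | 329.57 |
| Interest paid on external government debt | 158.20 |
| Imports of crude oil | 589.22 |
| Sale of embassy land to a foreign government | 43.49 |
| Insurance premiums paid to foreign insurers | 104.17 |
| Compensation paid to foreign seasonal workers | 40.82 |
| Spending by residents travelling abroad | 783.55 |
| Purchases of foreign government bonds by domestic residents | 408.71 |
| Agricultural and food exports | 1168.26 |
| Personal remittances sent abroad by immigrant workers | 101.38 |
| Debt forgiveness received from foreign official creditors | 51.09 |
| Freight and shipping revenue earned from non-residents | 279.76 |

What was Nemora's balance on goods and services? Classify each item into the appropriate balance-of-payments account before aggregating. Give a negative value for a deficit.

Goods: -589.22 + 1168.26 + 874.41 = 1453.45
Services: 482.30 + 279.76 - 104.17 - 131.41 - 783.55 = -257.07
Trade balance = 1453.45 + (-257.07) = 1196.38
(Excluded from the trade balance — secondary income: official foreign aid grants received (current) 158.98, personal remittances sent abroad by immigrant workers 101.38; primary income: dividends paid to foreign shareholders of resident firms 159.28, interest paid on external government debt 158.20, compensation paid to foreign seasonal workers 40.82; financial account: inward foreign direct investment in the manufacturing sector 329.57, purchases of foreign government bonds by domestic residents 408.71; capital account: sale of embassy land to a foreign government 43.49, debt forgiveness received from foreign official creditors 51.09.)

1196.38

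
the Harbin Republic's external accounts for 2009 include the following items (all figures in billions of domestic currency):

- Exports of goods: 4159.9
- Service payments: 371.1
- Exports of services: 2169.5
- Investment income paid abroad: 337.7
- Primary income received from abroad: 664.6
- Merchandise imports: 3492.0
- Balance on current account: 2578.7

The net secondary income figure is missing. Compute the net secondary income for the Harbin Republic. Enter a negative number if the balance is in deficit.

Current account = goods balance + services balance + net primary income + net secondary income
Sum of the known components = 2793.2
Net secondary income = CA - (known components) = 2578.7 - 2793.2 = -214.5

-214.5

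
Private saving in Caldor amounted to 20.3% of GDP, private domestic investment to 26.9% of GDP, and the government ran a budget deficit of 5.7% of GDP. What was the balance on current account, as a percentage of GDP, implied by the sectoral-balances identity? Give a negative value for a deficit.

-12.3

By the sectoral-balances identity, CA = (S_private - I) + (T - G).
Private balance = 20.3 - 26.9 = -6.6
Government balance (T - G) = -5.7
CA = -6.6 + (-5.7) = -12.3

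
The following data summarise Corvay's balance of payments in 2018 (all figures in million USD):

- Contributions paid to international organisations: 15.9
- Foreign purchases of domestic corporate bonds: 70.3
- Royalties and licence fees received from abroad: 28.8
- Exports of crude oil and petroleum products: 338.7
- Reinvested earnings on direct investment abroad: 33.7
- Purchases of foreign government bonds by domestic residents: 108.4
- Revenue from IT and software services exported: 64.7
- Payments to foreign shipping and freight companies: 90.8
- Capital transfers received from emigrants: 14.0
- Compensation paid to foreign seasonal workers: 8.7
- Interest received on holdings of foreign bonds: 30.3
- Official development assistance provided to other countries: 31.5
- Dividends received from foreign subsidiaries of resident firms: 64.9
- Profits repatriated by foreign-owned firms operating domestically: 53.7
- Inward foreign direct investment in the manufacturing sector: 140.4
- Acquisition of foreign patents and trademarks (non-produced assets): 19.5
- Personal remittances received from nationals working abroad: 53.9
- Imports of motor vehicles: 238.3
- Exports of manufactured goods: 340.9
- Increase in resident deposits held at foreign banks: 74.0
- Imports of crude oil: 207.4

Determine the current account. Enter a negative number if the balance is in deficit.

309.6

Goods: 340.9 - 207.4 + 338.7 - 238.3 = 233.9
Services: 28.8 + 64.7 - 90.8 = 2.7
Primary income: -8.7 - 53.7 + 30.3 + 64.9 + 33.7 = 66.5
Secondary income: -31.5 + 53.9 - 15.9 = 6.5
Current account = 233.9 + 2.7 + 66.5 + 6.5 = 309.6
(Excluded from the current account — financial account: foreign purchases of domestic corporate bonds 70.3, purchases of foreign government bonds by domestic residents 108.4, inward foreign direct investment in the manufacturing sector 140.4, increase in resident deposits held at foreign banks 74.0; capital account: capital transfers received from emigrants 14.0, acquisition of foreign patents and trademarks (non-produced assets) 19.5.)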